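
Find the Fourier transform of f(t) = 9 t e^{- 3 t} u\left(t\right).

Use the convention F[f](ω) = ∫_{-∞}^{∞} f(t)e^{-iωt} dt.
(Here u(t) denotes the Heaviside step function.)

F(ω) = \frac{9}{\left(i \omega + 3\right)^{2}}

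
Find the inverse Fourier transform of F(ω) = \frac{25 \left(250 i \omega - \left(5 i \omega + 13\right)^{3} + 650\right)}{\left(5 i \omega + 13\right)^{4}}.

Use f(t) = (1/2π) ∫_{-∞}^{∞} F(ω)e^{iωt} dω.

f(t) = 5 \left(t^{2} - 1\right) e^{- \frac{13 t}{5}} u\left(t\right)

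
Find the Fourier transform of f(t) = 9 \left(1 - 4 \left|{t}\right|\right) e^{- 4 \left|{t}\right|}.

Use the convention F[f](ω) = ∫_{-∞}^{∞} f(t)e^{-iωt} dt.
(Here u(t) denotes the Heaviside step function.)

F(ω) = \frac{144 \omega^{2}}{\left(\omega^{2} + 16\right)^{2}}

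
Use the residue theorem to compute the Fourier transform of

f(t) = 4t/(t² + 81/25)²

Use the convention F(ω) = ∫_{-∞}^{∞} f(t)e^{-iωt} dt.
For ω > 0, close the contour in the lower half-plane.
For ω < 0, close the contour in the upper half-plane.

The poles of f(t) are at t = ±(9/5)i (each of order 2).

Let g(z) = f(z)e^{-iωz}; for large |z| the factor e^{-iωz} decays in the lower half-plane when ω > 0 and in the upper half-plane when ω < 0.

Case ω > 0 (lower half-plane, clockwise contour ⇒ F(ω) = -2πi·ΣRes):
  Res_{z = - \frac{9 i}{5}} g(z) = \frac{5 \omega e^{- \frac{9 \omega}{5}}}{9} (pole of order 2)
  F(ω) = -2πi·ΣRes = - \frac{10 i \pi \omega e^{- \frac{9 \omega}{5}}}{9}

Case ω < 0 (upper half-plane, counterclockwise contour ⇒ F(ω) = +2πi·ΣRes):
  Res_{z = \frac{9 i}{5}} g(z) = - \frac{5 \omega e^{\frac{9 \omega}{5}}}{9} (pole of order 2)
  F(ω) = 2πi·ΣRes = - \frac{10 i \pi \omega e^{\frac{9 \omega}{5}}}{9}

Both cases combine into a single formula in |ω|:

F(ω) = - \frac{10 i \pi \omega e^{- \frac{9 \left|{\omega}\right|}{5}}}{9}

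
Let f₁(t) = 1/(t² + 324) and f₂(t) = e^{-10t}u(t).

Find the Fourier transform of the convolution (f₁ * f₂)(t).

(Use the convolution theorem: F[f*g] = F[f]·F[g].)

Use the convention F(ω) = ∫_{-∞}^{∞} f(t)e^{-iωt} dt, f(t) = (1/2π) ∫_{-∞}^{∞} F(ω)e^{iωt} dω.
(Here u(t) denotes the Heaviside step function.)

F[f₁*f₂](ω) = \frac{\pi e^{- 18 \left|{\omega}\right|}}{18 \left(i \omega + 10\right)}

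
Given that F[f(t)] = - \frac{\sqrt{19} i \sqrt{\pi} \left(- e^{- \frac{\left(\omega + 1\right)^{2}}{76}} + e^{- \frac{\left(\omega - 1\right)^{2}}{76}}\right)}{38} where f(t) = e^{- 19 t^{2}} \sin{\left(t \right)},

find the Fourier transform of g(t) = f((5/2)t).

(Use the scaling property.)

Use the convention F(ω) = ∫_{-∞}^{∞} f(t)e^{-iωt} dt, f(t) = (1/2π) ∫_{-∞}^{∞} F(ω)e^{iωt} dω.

F[g](ω) = \frac{\sqrt{19} i \sqrt{\pi} \left(1 - e^{\frac{2 \omega}{95}}\right) e^{- \frac{\omega^{2}}{475} - \frac{\omega}{95} - \frac{1}{76}}}{95}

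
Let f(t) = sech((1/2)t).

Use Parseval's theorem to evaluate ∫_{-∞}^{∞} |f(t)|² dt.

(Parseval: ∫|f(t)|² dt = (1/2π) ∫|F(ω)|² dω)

∫|f(t)|² dt = 4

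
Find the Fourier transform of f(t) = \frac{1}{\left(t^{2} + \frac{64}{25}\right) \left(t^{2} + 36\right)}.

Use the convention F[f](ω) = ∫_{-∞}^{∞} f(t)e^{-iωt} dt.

F(ω) = - \frac{25 \pi e^{- 6 \left|{\omega}\right|}}{5016} + \frac{125 \pi e^{- \frac{8 \left|{\omega}\right|}{5}}}{6688}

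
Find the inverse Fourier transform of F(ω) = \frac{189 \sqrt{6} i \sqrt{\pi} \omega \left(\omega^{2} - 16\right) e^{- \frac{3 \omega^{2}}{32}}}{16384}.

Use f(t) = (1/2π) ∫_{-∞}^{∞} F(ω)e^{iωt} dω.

f(t) = 7 t^{3} e^{- \frac{8 t^{2}}{3}}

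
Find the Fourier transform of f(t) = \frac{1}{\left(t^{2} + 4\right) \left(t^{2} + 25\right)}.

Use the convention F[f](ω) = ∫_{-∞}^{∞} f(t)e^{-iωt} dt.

F(ω) = \frac{\pi \left(5 e^{3 \left|{\omega}\right|} - 2\right) e^{- 5 \left|{\omega}\right|}}{210}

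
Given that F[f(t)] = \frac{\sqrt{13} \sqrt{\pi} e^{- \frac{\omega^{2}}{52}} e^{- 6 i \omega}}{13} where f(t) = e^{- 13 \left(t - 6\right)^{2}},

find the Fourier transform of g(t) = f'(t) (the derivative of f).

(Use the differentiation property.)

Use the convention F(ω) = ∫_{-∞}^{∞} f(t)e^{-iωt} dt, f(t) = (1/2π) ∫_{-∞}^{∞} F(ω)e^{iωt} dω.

F[g](ω) = \frac{\sqrt{13} i \sqrt{\pi} \omega e^{- \frac{\omega \left(\omega + 312 i\right)}{52}}}{13}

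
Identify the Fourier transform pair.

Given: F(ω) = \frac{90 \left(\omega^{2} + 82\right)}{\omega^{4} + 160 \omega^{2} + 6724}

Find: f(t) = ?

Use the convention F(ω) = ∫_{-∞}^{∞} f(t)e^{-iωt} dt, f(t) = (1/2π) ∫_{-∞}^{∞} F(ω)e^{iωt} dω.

f(t) = 5 e^{- 9 \left|{t}\right|} \cos{\left(t \right)}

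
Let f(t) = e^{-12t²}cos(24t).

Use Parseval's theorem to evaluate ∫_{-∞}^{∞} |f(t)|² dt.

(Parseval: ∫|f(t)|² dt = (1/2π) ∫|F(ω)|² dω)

∫|f(t)|² dt = \frac{\sqrt{6} \sqrt{\pi} \left(1 + e^{24}\right)}{24 e^{24}}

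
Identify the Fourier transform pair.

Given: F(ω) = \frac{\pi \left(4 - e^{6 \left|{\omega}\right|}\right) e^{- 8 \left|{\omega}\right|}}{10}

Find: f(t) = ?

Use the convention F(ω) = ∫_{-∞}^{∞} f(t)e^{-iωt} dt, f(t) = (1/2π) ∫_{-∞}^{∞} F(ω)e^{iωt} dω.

f(t) = \frac{3 t^{2}}{\left(t^{2} + 4\right) \left(t^{2} + 64\right)}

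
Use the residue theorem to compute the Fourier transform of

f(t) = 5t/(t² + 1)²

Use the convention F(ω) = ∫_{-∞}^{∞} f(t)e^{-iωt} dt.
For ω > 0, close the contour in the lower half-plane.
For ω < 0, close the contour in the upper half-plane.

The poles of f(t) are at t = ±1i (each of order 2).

Let g(z) = f(z)e^{-iωz}; for large |z| the factor e^{-iωz} decays in the lower half-plane when ω > 0 and in the upper half-plane when ω < 0.

Case ω > 0 (lower half-plane, clockwise contour ⇒ F(ω) = -2πi·ΣRes):
  Res_{z = - i} g(z) = \frac{5 \omega e^{- \omega}}{4} (pole of order 2)
  F(ω) = -2πi·ΣRes = - \frac{5 i \pi \omega e^{- \omega}}{2}

Case ω < 0 (upper half-plane, counterclockwise contour ⇒ F(ω) = +2πi·ΣRes):
  Res_{z = i} g(z) = - \frac{5 \omega e^{\omega}}{4} (pole of order 2)
  F(ω) = 2πi·ΣRes = - \frac{5 i \pi \omega e^{\omega}}{2}

Both cases combine into a single formula in |ω|:

F(ω) = - \frac{5 i \pi \omega e^{- \left|{\omega}\right|}}{2}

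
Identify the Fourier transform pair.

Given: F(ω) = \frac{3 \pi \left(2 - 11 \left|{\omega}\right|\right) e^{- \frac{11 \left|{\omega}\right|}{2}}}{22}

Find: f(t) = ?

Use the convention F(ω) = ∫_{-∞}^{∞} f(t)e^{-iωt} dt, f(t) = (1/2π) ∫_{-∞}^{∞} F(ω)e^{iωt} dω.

f(t) = \frac{3 t^{2}}{\left(t^{2} + \frac{121}{4}\right)^{2}}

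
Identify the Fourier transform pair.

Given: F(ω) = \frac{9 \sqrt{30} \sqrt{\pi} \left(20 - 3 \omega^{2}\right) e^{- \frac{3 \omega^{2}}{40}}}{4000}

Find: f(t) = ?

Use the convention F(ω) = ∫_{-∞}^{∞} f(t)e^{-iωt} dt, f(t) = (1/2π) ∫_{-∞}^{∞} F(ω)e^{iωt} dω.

f(t) = 3 t^{2} e^{- \frac{10 t^{2}}{3}}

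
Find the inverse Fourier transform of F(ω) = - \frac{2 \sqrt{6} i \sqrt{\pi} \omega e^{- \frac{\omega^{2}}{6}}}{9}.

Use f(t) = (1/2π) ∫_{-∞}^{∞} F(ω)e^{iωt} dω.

f(t) = 2 t e^{- \frac{3 t^{2}}{2}}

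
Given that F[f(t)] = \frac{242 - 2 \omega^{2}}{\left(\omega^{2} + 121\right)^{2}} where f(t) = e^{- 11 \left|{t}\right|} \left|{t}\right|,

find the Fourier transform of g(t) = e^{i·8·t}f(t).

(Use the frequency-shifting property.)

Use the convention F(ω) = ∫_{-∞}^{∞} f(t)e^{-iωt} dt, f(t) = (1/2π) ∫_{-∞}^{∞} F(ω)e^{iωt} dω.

F[g](ω) = \frac{2 \left(121 - \left(\omega - 8\right)^{2}\right)}{\left(\left(\omega - 8\right)^{2} + 121\right)^{2}}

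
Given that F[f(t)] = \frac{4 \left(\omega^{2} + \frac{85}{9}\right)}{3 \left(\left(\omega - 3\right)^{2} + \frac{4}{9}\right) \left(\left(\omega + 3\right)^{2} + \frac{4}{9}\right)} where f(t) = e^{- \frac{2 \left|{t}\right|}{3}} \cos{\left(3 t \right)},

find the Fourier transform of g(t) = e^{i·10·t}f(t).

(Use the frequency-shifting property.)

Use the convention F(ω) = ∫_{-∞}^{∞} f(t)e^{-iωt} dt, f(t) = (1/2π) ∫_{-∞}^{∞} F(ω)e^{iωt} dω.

F[g](ω) = \frac{12 \left(9 \left(\omega - 10\right)^{2} + 85\right)}{\left(9 \left(\omega - 13\right)^{2} + 4\right) \left(9 \left(\omega - 7\right)^{2} + 4\right)}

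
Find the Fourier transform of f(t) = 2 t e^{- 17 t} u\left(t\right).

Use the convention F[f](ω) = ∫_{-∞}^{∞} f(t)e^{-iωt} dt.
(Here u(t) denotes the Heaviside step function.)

F(ω) = \frac{2}{\left(i \omega + 17\right)^{2}}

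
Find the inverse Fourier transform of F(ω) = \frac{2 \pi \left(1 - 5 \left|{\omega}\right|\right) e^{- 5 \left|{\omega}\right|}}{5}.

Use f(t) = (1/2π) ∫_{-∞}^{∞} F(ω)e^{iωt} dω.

f(t) = \frac{4 t^{2}}{\left(t^{2} + 25\right)^{2}}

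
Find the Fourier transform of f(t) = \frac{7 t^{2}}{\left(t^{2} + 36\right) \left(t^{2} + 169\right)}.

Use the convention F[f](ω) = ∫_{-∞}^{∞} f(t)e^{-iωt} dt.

F(ω) = \frac{\pi \left(13 - 6 e^{7 \left|{\omega}\right|}\right) e^{- 13 \left|{\omega}\right|}}{19}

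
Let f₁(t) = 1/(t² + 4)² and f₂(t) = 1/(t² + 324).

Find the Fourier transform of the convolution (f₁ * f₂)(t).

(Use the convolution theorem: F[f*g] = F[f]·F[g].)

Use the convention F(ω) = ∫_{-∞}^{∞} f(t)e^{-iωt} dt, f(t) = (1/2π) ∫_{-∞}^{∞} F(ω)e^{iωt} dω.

F[f₁*f₂](ω) = \frac{\pi^{2} \left(2 \left|{\omega}\right| + 1\right) e^{- 20 \left|{\omega}\right|}}{288}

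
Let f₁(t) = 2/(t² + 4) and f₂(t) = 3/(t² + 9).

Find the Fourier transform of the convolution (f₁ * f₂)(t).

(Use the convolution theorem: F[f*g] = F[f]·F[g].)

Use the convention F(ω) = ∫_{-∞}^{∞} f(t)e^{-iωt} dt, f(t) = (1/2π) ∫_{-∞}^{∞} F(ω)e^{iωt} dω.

F[f₁*f₂](ω) = \pi^{2} e^{- 5 \left|{\omega}\right|}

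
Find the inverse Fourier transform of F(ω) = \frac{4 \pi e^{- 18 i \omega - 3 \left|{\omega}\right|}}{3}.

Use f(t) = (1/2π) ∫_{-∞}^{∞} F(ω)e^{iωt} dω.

f(t) = \frac{4}{\left(t - 18\right)^{2} + 9}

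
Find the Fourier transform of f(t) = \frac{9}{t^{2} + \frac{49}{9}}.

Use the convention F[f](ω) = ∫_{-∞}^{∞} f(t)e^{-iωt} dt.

F(ω) = \frac{27 \pi e^{- \frac{7 \left|{\omega}\right|}{3}}}{7}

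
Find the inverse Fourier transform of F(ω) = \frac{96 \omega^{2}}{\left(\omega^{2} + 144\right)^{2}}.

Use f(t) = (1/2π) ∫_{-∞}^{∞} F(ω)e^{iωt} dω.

f(t) = 2 \left(1 - 12 \left|{t}\right|\right) e^{- 12 \left|{t}\right|}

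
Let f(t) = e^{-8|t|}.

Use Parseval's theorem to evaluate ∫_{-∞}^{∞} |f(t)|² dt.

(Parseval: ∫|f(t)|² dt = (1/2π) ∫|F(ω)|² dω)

∫|f(t)|² dt = \frac{1}{8}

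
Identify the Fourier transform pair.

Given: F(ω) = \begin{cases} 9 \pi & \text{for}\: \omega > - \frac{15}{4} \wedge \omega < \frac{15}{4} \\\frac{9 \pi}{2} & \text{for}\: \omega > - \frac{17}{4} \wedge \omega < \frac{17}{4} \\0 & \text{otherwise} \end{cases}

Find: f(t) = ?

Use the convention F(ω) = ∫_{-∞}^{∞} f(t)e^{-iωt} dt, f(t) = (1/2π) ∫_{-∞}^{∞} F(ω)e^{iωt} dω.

f(t) = \frac{9 \sin{\left(4 t \right)} \cos{\left(\frac{t}{4} \right)}}{t}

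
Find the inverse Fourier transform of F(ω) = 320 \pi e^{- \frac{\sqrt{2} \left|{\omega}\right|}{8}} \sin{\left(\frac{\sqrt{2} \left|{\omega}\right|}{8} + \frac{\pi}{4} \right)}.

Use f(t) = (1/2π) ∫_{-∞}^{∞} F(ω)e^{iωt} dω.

f(t) = \frac{5}{t^{4} + \frac{1}{256}}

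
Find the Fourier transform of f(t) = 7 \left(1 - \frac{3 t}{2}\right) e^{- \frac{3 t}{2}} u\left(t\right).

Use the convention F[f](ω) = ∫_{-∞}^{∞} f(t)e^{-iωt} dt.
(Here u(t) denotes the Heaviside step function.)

F(ω) = \frac{28 i \omega}{- 4 \omega^{2} + 12 i \omega + 9}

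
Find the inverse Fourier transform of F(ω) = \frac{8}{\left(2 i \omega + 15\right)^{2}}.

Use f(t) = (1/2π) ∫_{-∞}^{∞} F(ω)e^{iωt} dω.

f(t) = 2 t e^{- \frac{15 t}{2}} u\left(t\right)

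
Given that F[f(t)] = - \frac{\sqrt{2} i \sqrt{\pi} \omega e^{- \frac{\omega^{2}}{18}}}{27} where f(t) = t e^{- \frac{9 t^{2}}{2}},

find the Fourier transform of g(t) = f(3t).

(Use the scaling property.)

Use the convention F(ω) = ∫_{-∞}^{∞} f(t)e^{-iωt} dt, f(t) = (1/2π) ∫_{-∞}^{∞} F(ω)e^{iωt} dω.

F[g](ω) = - \frac{\sqrt{2} i \sqrt{\pi} \omega e^{- \frac{\omega^{2}}{162}}}{243}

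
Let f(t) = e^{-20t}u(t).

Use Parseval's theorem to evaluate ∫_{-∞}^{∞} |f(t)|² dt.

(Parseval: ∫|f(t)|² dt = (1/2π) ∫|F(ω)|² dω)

∫|f(t)|² dt = \frac{1}{40}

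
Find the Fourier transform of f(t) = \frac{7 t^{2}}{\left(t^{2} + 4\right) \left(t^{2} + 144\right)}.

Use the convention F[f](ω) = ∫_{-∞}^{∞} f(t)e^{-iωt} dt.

F(ω) = \frac{\pi \left(6 - e^{10 \left|{\omega}\right|}\right) e^{- 12 \left|{\omega}\right|}}{10}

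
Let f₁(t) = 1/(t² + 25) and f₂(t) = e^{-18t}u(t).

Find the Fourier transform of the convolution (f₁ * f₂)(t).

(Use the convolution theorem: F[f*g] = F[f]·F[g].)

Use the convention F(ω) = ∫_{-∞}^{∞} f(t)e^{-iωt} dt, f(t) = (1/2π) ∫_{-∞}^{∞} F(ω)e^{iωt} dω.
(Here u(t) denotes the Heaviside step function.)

F[f₁*f₂](ω) = \frac{\pi e^{- 5 \left|{\omega}\right|}}{5 \left(i \omega + 18\right)}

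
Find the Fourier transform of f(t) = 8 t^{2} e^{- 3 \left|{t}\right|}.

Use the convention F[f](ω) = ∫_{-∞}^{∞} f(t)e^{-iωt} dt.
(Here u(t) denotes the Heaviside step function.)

F(ω) = \frac{288 \left(3 - \omega^{2}\right)}{\left(\omega^{2} + 9\right)^{3}}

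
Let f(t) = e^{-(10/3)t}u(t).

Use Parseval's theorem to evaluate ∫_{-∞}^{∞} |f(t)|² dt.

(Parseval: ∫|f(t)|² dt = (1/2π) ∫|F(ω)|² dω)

∫|f(t)|² dt = \frac{3}{20}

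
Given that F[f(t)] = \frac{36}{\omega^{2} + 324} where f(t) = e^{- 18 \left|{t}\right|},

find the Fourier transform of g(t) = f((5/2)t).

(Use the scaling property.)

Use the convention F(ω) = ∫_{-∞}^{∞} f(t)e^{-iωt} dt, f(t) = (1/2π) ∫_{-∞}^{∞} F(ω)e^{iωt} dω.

F[g](ω) = \frac{90}{\omega^{2} + 2025}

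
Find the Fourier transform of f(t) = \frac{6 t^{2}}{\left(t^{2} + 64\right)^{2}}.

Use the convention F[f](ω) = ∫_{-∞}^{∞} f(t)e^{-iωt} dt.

F(ω) = \frac{3 \pi \left(1 - 8 \left|{\omega}\right|\right) e^{- 8 \left|{\omega}\right|}}{8}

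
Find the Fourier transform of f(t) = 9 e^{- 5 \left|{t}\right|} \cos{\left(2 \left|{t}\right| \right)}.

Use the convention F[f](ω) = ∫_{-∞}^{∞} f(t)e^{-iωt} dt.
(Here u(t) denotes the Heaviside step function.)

F(ω) = \frac{90 \left(\omega^{2} + 29\right)}{\omega^{4} + 42 \omega^{2} + 841}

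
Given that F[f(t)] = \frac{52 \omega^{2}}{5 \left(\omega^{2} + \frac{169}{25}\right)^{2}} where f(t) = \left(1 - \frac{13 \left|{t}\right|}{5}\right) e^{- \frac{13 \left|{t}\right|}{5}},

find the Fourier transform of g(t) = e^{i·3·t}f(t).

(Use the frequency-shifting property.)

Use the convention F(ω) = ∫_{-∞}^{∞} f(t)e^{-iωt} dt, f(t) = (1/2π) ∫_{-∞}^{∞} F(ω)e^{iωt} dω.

F[g](ω) = \frac{6500 \left(\omega - 3\right)^{2}}{\left(25 \left(\omega - 3\right)^{2} + 169\right)^{2}}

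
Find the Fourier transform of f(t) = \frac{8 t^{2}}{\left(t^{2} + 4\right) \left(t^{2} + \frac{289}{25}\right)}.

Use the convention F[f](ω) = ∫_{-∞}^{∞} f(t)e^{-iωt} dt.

F(ω) = - \frac{400 \pi e^{- 2 \left|{\omega}\right|}}{189} + \frac{680 \pi e^{- \frac{17 \left|{\omega}\right|}{5}}}{189}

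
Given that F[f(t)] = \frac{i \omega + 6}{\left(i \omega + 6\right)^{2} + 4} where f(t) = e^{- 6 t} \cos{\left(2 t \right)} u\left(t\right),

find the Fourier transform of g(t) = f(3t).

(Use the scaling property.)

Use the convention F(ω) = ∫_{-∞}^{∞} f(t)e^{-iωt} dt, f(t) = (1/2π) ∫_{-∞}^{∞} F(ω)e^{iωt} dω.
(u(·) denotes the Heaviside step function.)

F[g](ω) = \frac{i \omega + 18}{\left(i \omega + 18\right)^{2} + 36}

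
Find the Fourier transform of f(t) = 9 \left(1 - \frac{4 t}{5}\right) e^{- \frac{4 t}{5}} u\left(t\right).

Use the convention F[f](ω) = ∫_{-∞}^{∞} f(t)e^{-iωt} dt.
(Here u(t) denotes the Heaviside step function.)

F(ω) = \frac{225 i \omega}{- 25 \omega^{2} + 40 i \omega + 16}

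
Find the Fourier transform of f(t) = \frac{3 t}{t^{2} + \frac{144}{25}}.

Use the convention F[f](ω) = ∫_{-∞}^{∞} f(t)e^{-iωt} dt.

F(ω) = - 3 i \pi e^{- \frac{12 \left|{\omega}\right|}{5}} \operatorname{sign}{\left(\omega \right)}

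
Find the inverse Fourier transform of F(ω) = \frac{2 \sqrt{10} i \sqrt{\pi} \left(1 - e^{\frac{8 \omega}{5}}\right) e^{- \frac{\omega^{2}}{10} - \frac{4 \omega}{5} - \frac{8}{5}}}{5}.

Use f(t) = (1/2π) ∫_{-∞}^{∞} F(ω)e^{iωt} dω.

f(t) = 4 e^{- \frac{5 t^{2}}{2}} \sin{\left(4 t \right)}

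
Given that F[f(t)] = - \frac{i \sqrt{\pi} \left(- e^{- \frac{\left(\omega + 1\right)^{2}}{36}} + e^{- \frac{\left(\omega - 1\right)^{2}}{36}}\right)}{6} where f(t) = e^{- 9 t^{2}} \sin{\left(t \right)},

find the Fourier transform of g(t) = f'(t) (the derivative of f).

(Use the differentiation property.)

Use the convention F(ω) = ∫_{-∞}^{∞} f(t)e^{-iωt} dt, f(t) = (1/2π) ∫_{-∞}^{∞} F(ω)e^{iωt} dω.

F[g](ω) = \frac{\sqrt{\pi} \omega \left(e^{\frac{\omega}{9}} - 1\right) e^{- \frac{\omega^{2}}{36} - \frac{\omega}{18} - \frac{1}{36}}}{6}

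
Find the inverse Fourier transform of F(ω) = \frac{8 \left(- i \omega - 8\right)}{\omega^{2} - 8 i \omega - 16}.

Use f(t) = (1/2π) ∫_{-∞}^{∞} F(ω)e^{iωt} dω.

f(t) = 8 \left(4 t + 1\right) e^{- 4 t} u\left(t\right)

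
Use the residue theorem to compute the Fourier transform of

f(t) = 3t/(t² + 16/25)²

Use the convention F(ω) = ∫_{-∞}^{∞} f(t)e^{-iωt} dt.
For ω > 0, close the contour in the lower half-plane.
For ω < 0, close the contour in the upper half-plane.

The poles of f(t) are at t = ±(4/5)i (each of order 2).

Let g(z) = f(z)e^{-iωz}; for large |z| the factor e^{-iωz} decays in the lower half-plane when ω > 0 and in the upper half-plane when ω < 0.

Case ω > 0 (lower half-plane, clockwise contour ⇒ F(ω) = -2πi·ΣRes):
  Res_{z = - \frac{4 i}{5}} g(z) = \frac{15 \omega e^{- \frac{4 \omega}{5}}}{16} (pole of order 2)
  F(ω) = -2πi·ΣRes = - \frac{15 i \pi \omega e^{- \frac{4 \omega}{5}}}{8}

Case ω < 0 (upper half-plane, counterclockwise contour ⇒ F(ω) = +2πi·ΣRes):
  Res_{z = \frac{4 i}{5}} g(z) = - \frac{15 \omega e^{\frac{4 \omega}{5}}}{16} (pole of order 2)
  F(ω) = 2πi·ΣRes = - \frac{15 i \pi \omega e^{\frac{4 \omega}{5}}}{8}

Both cases combine into a single formula in |ω|:

F(ω) = - \frac{15 i \pi \omega e^{- \frac{4 \left|{\omega}\right|}{5}}}{8}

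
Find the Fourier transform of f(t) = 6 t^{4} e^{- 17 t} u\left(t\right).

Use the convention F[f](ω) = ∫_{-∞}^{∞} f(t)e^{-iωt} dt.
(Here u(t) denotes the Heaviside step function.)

F(ω) = \frac{144}{\left(i \omega + 17\right)^{5}}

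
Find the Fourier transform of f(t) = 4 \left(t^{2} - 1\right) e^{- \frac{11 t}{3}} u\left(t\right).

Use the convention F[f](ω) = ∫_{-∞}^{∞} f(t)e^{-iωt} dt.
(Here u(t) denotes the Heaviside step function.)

F(ω) = \frac{12 \left(54 i \omega - \left(3 i \omega + 11\right)^{3} + 198\right)}{\left(3 i \omega + 11\right)^{4}}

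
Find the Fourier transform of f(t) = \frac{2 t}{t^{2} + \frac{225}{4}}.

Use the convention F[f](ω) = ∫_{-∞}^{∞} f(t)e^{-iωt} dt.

F(ω) = - 2 i \pi e^{- \frac{15 \left|{\omega}\right|}{2}} \operatorname{sign}{\left(\omega \right)}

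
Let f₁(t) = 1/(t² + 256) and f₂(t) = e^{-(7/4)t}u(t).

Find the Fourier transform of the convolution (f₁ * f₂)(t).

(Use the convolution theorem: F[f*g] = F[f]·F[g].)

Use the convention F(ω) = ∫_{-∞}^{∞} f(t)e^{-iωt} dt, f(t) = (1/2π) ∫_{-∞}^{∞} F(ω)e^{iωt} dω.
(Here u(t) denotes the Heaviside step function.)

F[f₁*f₂](ω) = \frac{\pi e^{- 16 \left|{\omega}\right|}}{4 \left(4 i \omega + 7\right)}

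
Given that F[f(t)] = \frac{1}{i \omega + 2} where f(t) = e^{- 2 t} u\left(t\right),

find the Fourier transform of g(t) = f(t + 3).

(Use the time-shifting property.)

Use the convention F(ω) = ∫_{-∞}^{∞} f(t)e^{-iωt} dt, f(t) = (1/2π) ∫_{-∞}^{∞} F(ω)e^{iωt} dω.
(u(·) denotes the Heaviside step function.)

F[g](ω) = \frac{e^{3 i \omega}}{i \omega + 2}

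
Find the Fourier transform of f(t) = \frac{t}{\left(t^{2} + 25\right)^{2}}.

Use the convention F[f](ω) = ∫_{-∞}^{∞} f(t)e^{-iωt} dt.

F(ω) = - \frac{i \pi \omega e^{- 5 \left|{\omega}\right|}}{10}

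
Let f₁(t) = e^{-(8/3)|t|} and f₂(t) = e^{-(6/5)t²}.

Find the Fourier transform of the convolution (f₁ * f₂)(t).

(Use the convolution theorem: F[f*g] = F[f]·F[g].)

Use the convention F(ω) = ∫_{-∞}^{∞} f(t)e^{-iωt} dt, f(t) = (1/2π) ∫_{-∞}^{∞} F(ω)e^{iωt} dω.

F[f₁*f₂](ω) = \frac{8 \sqrt{30} \sqrt{\pi} e^{- \frac{5 \omega^{2}}{24}}}{9 \omega^{2} + 64}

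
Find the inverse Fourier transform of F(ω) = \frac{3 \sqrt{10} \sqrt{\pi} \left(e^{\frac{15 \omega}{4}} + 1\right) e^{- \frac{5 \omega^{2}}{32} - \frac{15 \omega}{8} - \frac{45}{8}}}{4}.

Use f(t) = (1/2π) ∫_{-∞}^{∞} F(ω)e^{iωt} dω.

f(t) = 6 e^{- \frac{8 t^{2}}{5}} \cos{\left(6 t \right)}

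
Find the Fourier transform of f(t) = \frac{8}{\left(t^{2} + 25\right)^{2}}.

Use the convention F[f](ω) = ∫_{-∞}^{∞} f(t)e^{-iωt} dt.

F(ω) = \frac{4 \pi \left(5 \left|{\omega}\right| + 1\right) e^{- 5 \left|{\omega}\right|}}{125}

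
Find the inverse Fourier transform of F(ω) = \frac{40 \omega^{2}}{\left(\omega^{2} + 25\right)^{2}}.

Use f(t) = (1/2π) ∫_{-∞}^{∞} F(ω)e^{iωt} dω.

f(t) = 2 \left(1 - 5 \left|{t}\right|\right) e^{- 5 \left|{t}\right|}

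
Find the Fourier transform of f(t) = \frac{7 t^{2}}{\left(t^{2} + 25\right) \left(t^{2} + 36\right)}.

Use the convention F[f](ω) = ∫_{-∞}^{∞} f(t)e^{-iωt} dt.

F(ω) = \frac{7 \pi \left(6 - 5 e^{\left|{\omega}\right|}\right) e^{- 6 \left|{\omega}\right|}}{11}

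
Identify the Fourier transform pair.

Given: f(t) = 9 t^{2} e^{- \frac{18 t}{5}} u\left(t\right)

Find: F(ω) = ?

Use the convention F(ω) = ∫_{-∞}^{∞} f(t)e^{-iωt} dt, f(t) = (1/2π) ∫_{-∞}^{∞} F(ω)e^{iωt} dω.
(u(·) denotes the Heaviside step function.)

F(ω) = \frac{2250}{\left(5 i \omega + 18\right)^{3}}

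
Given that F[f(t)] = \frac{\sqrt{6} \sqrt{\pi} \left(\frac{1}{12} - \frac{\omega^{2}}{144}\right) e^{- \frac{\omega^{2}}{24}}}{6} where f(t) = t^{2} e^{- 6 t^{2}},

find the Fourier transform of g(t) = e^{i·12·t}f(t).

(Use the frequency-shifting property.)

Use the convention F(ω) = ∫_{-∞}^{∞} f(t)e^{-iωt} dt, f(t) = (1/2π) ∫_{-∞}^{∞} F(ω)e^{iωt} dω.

F[g](ω) = \frac{\sqrt{6} \sqrt{\pi} \left(12 - \left(\omega - 12\right)^{2}\right) e^{- \frac{\left(\omega - 12\right)^{2}}{24}}}{864}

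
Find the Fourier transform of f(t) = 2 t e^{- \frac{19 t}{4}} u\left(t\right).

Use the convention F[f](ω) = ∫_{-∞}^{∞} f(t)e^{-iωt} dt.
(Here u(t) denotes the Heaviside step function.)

F(ω) = \frac{32}{\left(4 i \omega + 19\right)^{2}}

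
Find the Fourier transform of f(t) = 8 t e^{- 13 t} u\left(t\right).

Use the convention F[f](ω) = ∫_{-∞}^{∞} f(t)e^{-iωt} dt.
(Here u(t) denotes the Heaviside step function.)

F(ω) = \frac{8}{\left(i \omega + 13\right)^{2}}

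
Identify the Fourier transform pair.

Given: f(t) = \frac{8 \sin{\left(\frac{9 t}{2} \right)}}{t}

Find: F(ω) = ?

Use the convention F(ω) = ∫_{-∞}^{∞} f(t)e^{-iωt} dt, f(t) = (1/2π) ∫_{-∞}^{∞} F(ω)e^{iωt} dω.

F(ω) = \begin{cases} 8 \pi & \text{for}\: \omega > - \frac{9}{2} \wedge \omega < \frac{9}{2} \\0 & \text{otherwise} \end{cases}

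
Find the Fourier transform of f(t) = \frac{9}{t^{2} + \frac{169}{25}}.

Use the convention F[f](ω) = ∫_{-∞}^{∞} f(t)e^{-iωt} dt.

F(ω) = \frac{45 \pi e^{- \frac{13 \left|{\omega}\right|}{5}}}{13}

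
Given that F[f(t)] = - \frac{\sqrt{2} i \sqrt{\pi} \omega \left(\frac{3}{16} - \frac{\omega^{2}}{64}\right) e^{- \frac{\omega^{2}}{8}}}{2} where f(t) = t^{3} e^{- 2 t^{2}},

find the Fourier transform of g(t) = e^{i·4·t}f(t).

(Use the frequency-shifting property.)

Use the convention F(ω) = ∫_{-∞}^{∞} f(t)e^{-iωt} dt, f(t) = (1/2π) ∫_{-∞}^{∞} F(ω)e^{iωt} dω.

F[g](ω) = \frac{\sqrt{2} i \sqrt{\pi} \left(\omega - 4\right) \left(\left(\omega - 4\right)^{2} - 12\right) e^{- \frac{\left(\omega - 4\right)^{2}}{8}}}{128}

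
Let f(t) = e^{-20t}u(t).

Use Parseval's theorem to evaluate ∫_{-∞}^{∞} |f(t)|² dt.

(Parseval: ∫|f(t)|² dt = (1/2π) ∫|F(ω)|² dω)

∫|f(t)|² dt = \frac{1}{40}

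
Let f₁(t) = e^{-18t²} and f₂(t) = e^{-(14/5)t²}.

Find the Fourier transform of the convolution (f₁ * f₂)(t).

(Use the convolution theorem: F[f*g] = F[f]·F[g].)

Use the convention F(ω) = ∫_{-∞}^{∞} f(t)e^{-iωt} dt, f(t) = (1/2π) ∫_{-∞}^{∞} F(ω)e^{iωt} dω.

F[f₁*f₂](ω) = \frac{\sqrt{35} \pi e^{- \frac{13 \omega^{2}}{126}}}{42}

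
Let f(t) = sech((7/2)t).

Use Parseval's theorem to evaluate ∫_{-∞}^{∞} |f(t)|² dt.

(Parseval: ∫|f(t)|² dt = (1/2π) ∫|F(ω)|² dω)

∫|f(t)|² dt = \frac{4}{7}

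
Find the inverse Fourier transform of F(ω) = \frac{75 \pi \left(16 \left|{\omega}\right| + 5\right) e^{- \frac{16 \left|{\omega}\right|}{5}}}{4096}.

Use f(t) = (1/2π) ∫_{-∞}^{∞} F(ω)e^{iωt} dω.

f(t) = \frac{6}{\left(t^{2} + \frac{256}{25}\right)^{2}}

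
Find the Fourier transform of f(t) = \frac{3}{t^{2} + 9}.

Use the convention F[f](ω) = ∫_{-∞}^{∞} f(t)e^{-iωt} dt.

F(ω) = \pi e^{- 3 \left|{\omega}\right|}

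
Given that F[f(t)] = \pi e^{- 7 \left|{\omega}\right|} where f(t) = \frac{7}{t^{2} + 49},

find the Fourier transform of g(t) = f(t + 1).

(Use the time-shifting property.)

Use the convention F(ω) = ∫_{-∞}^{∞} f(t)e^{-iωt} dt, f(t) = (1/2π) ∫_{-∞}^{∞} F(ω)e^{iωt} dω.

F[g](ω) = \pi e^{i \omega - 7 \left|{\omega}\right|}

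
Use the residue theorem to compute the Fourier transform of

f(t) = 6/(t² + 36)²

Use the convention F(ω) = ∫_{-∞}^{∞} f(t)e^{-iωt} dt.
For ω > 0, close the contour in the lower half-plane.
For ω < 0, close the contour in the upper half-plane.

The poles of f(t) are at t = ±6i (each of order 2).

Let g(z) = f(z)e^{-iωz}; for large |z| the factor e^{-iωz} decays in the lower half-plane when ω > 0 and in the upper half-plane when ω < 0.

Case ω > 0 (lower half-plane, clockwise contour ⇒ F(ω) = -2πi·ΣRes):
  Res_{z = - 6 i} g(z) = \frac{i \left(6 \omega + 1\right) e^{- 6 \omega}}{144} (pole of order 2)
  F(ω) = -2πi·ΣRes = \frac{\pi \left(6 \omega + 1\right) e^{- 6 \omega}}{72}

Case ω < 0 (upper half-plane, counterclockwise contour ⇒ F(ω) = +2πi·ΣRes):
  Res_{z = 6 i} g(z) = \frac{i \left(6 \omega - 1\right) e^{6 \omega}}{144} (pole of order 2)
  F(ω) = 2πi·ΣRes = \frac{\pi \left(1 - 6 \omega\right) e^{6 \omega}}{72}

Both cases combine into a single formula in |ω|:

F(ω) = \frac{\pi \left(6 \left|{\omega}\right| + 1\right) e^{- 6 \left|{\omega}\right|}}{72}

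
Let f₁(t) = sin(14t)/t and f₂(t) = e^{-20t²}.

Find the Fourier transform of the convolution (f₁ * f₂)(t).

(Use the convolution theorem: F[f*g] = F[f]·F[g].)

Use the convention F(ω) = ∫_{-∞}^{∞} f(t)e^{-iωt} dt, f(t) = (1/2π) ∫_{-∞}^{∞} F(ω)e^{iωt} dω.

F[f₁*f₂](ω) = \begin{cases} \frac{\sqrt{5} \pi^{\frac{3}{2}} e^{- \frac{\omega^{2}}{80}}}{10} & \text{for}\: \omega > -14 \wedge \omega < 14 \\0 & \text{otherwise} \end{cases}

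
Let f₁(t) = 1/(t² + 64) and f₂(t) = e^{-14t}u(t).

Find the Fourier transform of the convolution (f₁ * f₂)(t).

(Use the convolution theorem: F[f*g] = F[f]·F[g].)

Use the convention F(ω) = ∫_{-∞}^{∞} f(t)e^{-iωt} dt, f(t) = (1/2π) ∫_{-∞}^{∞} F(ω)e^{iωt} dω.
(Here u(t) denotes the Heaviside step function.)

F[f₁*f₂](ω) = \frac{\pi e^{- 8 \left|{\omega}\right|}}{8 \left(i \omega + 14\right)}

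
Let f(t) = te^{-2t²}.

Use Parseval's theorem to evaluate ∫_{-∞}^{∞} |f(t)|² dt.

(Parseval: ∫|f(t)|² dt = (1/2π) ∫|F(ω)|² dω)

∫|f(t)|² dt = \frac{\sqrt{\pi}}{16}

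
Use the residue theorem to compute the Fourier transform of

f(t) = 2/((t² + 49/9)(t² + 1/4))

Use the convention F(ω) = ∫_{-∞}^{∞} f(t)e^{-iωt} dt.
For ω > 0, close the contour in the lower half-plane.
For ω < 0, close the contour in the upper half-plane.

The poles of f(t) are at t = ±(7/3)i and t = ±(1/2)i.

Let g(z) = f(z)e^{-iωz}; for large |z| the factor e^{-iωz} decays in the lower half-plane when ω > 0 and in the upper half-plane when ω < 0.

Case ω > 0 (lower half-plane, clockwise contour ⇒ F(ω) = -2πi·ΣRes):
  Res_{z = - \frac{7 i}{3}} g(z) = - \frac{108 i e^{- \frac{7 \omega}{3}}}{1309}
  Res_{z = - \frac{i}{2}} g(z) = \frac{72 i e^{- \frac{\omega}{2}}}{187}
  F(ω) = -2πi·ΣRes = \frac{144 \pi e^{- \frac{\omega}{2}}}{187} - \frac{216 \pi e^{- \frac{7 \omega}{3}}}{1309}

Case ω < 0 (upper half-plane, counterclockwise contour ⇒ F(ω) = +2πi·ΣRes):
  Res_{z = \frac{7 i}{3}} g(z) = \frac{108 i e^{\frac{7 \omega}{3}}}{1309}
  Res_{z = \frac{i}{2}} g(z) = - \frac{72 i e^{\frac{\omega}{2}}}{187}
  F(ω) = 2πi·ΣRes = \frac{72 \pi \left(- 3 e^{\frac{7 \omega}{3}} + 14 e^{\frac{\omega}{2}}\right)}{1309}

Both cases combine into a single formula in |ω|:

F(ω) = \frac{144 \pi e^{- \frac{\left|{\omega}\right|}{2}}}{187} - \frac{216 \pi e^{- \frac{7 \left|{\omega}\right|}{3}}}{1309}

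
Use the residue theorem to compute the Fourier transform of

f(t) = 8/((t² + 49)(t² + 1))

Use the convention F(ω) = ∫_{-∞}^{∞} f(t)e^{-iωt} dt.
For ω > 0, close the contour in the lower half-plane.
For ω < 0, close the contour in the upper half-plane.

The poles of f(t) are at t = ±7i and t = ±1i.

Let g(z) = f(z)e^{-iωz}; for large |z| the factor e^{-iωz} decays in the lower half-plane when ω > 0 and in the upper half-plane when ω < 0.

Case ω > 0 (lower half-plane, clockwise contour ⇒ F(ω) = -2πi·ΣRes):
  Res_{z = - 7 i} g(z) = - \frac{i e^{- 7 \omega}}{84}
  Res_{z = - i} g(z) = \frac{i e^{- \omega}}{12}
  F(ω) = -2πi·ΣRes = \frac{\pi e^{- \omega}}{6} - \frac{\pi e^{- 7 \omega}}{42}

Case ω < 0 (upper half-plane, counterclockwise contour ⇒ F(ω) = +2πi·ΣRes):
  Res_{z = 7 i} g(z) = \frac{i e^{7 \omega}}{84}
  Res_{z = i} g(z) = - \frac{i e^{\omega}}{12}
  F(ω) = 2πi·ΣRes = \frac{\pi \left(7 - e^{6 \omega}\right) e^{\omega}}{42}

Both cases combine into a single formula in |ω|:

F(ω) = \frac{\pi e^{- \left|{\omega}\right|}}{6} - \frac{\pi e^{- 7 \left|{\omega}\right|}}{42}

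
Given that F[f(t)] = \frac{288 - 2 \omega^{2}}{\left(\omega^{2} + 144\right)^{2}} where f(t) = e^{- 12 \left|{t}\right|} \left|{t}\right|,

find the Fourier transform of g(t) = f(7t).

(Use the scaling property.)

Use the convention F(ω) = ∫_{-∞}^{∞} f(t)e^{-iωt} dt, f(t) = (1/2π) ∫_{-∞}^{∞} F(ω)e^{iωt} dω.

F[g](ω) = \frac{14 \left(7056 - \omega^{2}\right)}{\left(\omega^{2} + 7056\right)^{2}}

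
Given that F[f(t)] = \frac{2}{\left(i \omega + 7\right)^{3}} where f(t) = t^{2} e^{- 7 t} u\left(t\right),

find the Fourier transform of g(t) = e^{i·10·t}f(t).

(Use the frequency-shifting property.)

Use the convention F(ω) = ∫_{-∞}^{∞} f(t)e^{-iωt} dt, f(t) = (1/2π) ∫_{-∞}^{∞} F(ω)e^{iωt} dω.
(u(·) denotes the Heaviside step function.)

F[g](ω) = \frac{2}{\left(i \left(\omega - 10\right) + 7\right)^{3}}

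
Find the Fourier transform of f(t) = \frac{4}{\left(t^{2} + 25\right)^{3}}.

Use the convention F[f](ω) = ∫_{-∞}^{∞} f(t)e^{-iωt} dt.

F(ω) = \frac{\pi \left(25 \omega^{2} + 15 \left|{\omega}\right| + 3\right) e^{- 5 \left|{\omega}\right|}}{6250}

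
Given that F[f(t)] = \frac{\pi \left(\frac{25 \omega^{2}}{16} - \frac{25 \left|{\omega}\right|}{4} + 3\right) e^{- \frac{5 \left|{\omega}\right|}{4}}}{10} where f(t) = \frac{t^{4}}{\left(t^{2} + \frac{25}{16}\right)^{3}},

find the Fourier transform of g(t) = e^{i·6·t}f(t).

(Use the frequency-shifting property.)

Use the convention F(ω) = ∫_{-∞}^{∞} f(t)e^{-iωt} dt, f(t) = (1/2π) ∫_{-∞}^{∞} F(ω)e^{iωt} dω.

F[g](ω) = \frac{\pi \left(25 \left(\omega - 6\right)^{2} - 100 \left|{\omega - 6}\right| + 48\right) e^{- \frac{5 \left|{\omega - 6}\right|}{4}}}{160}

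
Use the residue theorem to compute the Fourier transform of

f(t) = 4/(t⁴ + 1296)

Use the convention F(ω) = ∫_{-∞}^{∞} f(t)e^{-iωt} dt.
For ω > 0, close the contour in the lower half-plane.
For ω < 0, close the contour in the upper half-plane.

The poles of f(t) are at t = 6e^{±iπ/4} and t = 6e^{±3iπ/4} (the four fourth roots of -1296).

Let g(z) = f(z)e^{-iωz}; for large |z| the factor e^{-iωz} decays in the lower half-plane when ω > 0 and in the upper half-plane when ω < 0.

Case ω > 0 (lower half-plane, clockwise contour ⇒ F(ω) = -2πi·ΣRes):
  Res_{z = - 3 \sqrt{2} - 3 \sqrt{2} i} g(z) = \frac{\sqrt{2} i \left(1 - i\right) e^{3 \sqrt{2} \omega \left(-1 + i\right)}}{432}
  Res_{z = 3 \sqrt{2} - 3 \sqrt{2} i} g(z) = \frac{\sqrt{2} i \left(1 + i\right) e^{- 3 \sqrt{2} \omega \left(1 + i\right)}}{432}
  F(ω) = -2πi·ΣRes = \frac{\sqrt{2} \pi \left(1 - i\right) \left(e^{6 \sqrt{2} i \omega} + i\right) e^{- 3 \sqrt{2} \omega \left(1 + i\right)}}{216} = \frac{\pi e^{- 3 \sqrt{2} \omega} \sin{\left(3 \sqrt{2} \omega + \frac{\pi}{4} \right)}}{54}

Case ω < 0 (upper half-plane, counterclockwise contour ⇒ F(ω) = +2πi·ΣRes):
  Res_{z = 3 \sqrt{2} + 3 \sqrt{2} i} g(z) = \frac{\sqrt{2} i \left(-1 + i\right) e^{3 \sqrt{2} \omega \left(1 - i\right)}}{432}
  Res_{z = - 3 \sqrt{2} + 3 \sqrt{2} i} g(z) = \frac{\sqrt{2} \left(1 - i\right) e^{3 \sqrt{2} \omega \left(1 + i\right)}}{432}
  F(ω) = 2πi·ΣRes = - \frac{\sqrt{2} i \pi \left(i \left(1 - i\right) e^{3 \sqrt{2} \omega \left(1 - i\right)} - \left(1 - i\right) e^{3 \sqrt{2} \omega \left(1 + i\right)}\right)}{216} = \frac{\pi e^{3 \sqrt{2} \omega} \cos{\left(3 \sqrt{2} \omega + \frac{\pi}{4} \right)}}{54}

Both cases combine into a single formula in |ω|:

F(ω) = \frac{\pi e^{- 3 \sqrt{2} \left|{\omega}\right|} \sin{\left(3 \sqrt{2} \left|{\omega}\right| + \frac{\pi}{4} \right)}}{54}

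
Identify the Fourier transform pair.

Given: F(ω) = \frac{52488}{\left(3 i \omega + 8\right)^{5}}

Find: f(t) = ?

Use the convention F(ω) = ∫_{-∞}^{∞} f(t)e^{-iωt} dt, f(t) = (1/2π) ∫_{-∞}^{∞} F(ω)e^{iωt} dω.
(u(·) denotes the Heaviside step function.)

f(t) = 9 t^{4} e^{- \frac{8 t}{3}} u\left(t\right)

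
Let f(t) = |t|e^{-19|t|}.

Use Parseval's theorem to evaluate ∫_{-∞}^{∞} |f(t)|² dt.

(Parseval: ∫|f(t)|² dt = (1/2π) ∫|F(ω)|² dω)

∫|f(t)|² dt = \frac{1}{13718}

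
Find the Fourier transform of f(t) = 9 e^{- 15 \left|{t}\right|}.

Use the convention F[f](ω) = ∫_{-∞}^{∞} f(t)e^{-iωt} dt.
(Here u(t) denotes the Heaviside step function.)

F(ω) = \frac{270}{\omega^{2} + 225}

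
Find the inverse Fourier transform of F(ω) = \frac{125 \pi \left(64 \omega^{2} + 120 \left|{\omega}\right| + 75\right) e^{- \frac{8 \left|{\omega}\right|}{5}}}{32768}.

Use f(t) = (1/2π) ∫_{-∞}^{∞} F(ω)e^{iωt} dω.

f(t) = \frac{8}{\left(t^{2} + \frac{64}{25}\right)^{3}}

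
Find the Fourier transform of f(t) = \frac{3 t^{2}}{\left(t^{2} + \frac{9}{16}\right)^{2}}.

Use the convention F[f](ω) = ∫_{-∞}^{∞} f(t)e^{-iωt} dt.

F(ω) = \frac{\pi \left(4 - 3 \left|{\omega}\right|\right) e^{- \frac{3 \left|{\omega}\right|}{4}}}{2}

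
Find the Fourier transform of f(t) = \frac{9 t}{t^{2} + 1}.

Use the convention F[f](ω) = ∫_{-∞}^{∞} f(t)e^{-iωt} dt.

F(ω) = - 9 i \pi e^{- \left|{\omega}\right|} \operatorname{sign}{\left(\omega \right)}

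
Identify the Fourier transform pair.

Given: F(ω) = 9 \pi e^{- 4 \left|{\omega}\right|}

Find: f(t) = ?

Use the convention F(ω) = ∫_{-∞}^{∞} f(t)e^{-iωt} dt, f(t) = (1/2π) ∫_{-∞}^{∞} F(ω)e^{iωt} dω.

f(t) = \frac{36}{t^{2} + 16}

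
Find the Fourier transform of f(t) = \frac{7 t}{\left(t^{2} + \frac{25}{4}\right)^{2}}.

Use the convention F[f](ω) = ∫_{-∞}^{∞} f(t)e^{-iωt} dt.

F(ω) = - \frac{7 i \pi \omega e^{- \frac{5 \left|{\omega}\right|}{2}}}{5}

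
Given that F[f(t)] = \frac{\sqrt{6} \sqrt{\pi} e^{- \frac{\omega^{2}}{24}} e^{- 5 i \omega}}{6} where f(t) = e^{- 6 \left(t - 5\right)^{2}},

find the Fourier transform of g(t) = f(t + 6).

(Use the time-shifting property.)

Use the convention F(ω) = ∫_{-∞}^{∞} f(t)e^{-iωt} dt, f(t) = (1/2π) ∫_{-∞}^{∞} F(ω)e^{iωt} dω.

F[g](ω) = \frac{\sqrt{6} \sqrt{\pi} e^{\omega \left(- \frac{\omega}{24} + i\right)}}{6}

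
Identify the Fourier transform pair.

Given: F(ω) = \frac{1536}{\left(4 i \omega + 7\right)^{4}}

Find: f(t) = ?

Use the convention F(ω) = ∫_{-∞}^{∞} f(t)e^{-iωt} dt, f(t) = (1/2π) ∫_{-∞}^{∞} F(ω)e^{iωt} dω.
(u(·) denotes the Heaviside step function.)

f(t) = t^{3} e^{- \frac{7 t}{4}} u\left(t\right)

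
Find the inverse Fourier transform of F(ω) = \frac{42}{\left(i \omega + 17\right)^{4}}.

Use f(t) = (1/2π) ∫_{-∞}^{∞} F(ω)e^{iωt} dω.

f(t) = 7 t^{3} e^{- 17 t} u\left(t\right)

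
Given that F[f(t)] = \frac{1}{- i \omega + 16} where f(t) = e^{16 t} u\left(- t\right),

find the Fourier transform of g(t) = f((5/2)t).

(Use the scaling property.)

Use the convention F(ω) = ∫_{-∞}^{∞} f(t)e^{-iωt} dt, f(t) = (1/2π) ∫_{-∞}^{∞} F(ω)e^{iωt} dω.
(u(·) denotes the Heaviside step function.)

F[g](ω) = \frac{i}{\omega + 40 i}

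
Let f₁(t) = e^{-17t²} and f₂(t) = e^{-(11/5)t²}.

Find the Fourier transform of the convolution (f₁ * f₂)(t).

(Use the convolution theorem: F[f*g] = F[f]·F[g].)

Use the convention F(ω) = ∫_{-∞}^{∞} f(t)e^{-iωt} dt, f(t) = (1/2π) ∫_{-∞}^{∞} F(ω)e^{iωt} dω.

F[f₁*f₂](ω) = \frac{\sqrt{935} \pi e^{- \frac{24 \omega^{2}}{187}}}{187}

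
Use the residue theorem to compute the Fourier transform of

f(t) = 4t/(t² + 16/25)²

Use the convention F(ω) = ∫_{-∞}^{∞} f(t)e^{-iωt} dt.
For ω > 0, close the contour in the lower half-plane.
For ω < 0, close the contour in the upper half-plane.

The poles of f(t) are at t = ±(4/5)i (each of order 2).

Let g(z) = f(z)e^{-iωz}; for large |z| the factor e^{-iωz} decays in the lower half-plane when ω > 0 and in the upper half-plane when ω < 0.

Case ω > 0 (lower half-plane, clockwise contour ⇒ F(ω) = -2πi·ΣRes):
  Res_{z = - \frac{4 i}{5}} g(z) = \frac{5 \omega e^{- \frac{4 \omega}{5}}}{4} (pole of order 2)
  F(ω) = -2πi·ΣRes = - \frac{5 i \pi \omega e^{- \frac{4 \omega}{5}}}{2}

Case ω < 0 (upper half-plane, counterclockwise contour ⇒ F(ω) = +2πi·ΣRes):
  Res_{z = \frac{4 i}{5}} g(z) = - \frac{5 \omega e^{\frac{4 \omega}{5}}}{4} (pole of order 2)
  F(ω) = 2πi·ΣRes = - \frac{5 i \pi \omega e^{\frac{4 \omega}{5}}}{2}

Both cases combine into a single formula in |ω|:

F(ω) = - \frac{5 i \pi \omega e^{- \frac{4 \left|{\omega}\right|}{5}}}{2}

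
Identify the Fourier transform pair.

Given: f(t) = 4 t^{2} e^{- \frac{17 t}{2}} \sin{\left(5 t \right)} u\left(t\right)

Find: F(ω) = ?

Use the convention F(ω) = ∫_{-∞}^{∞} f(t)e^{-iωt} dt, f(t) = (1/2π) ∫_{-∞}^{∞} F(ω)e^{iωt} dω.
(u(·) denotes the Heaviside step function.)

F(ω) = \frac{640 \left(3 \left(2 i \omega + 17\right)^{2} - 100\right)}{\left(\left(2 i \omega + 17\right)^{2} + 100\right)^{3}}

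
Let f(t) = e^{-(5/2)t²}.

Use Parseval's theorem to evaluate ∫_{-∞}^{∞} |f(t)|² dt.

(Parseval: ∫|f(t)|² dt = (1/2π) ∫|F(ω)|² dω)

∫|f(t)|² dt = \frac{\sqrt{5} \sqrt{\pi}}{5}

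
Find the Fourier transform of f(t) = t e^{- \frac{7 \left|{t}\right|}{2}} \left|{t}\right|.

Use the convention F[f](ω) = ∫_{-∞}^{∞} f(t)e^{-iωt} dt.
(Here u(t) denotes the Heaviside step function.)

F(ω) = \frac{64 i \omega \left(4 \omega^{2} - 147\right)}{\left(4 \omega^{2} + 49\right)^{3}}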